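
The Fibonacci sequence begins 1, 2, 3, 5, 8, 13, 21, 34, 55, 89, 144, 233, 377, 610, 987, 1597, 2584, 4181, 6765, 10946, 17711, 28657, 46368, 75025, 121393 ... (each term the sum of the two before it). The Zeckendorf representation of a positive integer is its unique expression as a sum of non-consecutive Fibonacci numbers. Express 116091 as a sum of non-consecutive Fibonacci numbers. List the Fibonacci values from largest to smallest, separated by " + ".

Greedy algorithm:
75025 ≤ 116091 < 121393, so take 75025; remainder 41066
28657 ≤ 41066 < 46368, so take 28657; remainder 12409
10946 ≤ 12409 < 17711, so take 10946; remainder 1463
987 ≤ 1463 < 1597, so take 987; remainder 476
377 ≤ 476 < 610, so take 377; remainder 99
89 ≤ 99 < 144, so take 89; remainder 10
8 ≤ 10 < 13, so take 8; remainder 2
2 ≤ 2 < 3, so take 2; remainder 0
So 116091 = 75025 + 28657 + 10946 + 987 + 377 + 89 + 8 + 2, with no two terms consecutive in the sequence.

75025 + 28657 + 10946 + 987 + 377 + 89 + 8 + 2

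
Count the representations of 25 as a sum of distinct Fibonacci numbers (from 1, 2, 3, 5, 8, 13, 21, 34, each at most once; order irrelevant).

25 = 21+3+1 = 13+8+3+1 — 2 representations.

2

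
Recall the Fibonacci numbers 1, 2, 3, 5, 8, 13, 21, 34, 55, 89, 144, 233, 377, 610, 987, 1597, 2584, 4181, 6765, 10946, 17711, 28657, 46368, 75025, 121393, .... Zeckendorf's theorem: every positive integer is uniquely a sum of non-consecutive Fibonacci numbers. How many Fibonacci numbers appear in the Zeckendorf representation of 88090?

Greedily peel off the largest Fibonacci term at each step:
largest Fibonacci ≤ 88090 is 75025; 88090 − 75025 = 13065
largest Fibonacci ≤ 13065 is 10946; 13065 − 10946 = 2119
largest Fibonacci ≤ 2119 is 1597; 2119 − 1597 = 522
largest Fibonacci ≤ 522 is 377; 522 − 377 = 145
largest Fibonacci ≤ 145 is 144; 145 − 144 = 1
largest Fibonacci ≤ 1 is 1; 1 − 1 = 0
88090 = 75025 + 10946 + 1597 + 377 + 144 + 1, which has 6 terms.

6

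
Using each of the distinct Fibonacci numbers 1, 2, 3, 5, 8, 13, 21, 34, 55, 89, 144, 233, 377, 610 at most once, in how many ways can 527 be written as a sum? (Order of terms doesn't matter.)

14

527 = 377+144+5+1 = 377+144+3+2+1 = 377+89+55+5+1 = 377+89+55+3+2+1 = 377+89+34+21+5+1 = … (9 more), for 14 in all.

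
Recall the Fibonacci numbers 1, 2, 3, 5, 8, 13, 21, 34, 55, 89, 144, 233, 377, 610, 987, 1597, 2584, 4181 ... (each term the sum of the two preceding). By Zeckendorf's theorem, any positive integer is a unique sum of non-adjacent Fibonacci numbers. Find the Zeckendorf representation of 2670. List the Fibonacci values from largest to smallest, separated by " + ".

Greedy algorithm:
2584 ≤ 2670 < 4181, so take 2584; remainder 86
55 ≤ 86 < 89, so take 55; remainder 31
21 ≤ 31 < 34, so take 21; remainder 10
8 ≤ 10 < 13, so take 8; remainder 2
2 ≤ 2 < 3, so take 2; remainder 0
So 2670 = 2584 + 55 + 21 + 8 + 2, with no two terms consecutive in the sequence.

2584 + 55 + 21 + 8 + 2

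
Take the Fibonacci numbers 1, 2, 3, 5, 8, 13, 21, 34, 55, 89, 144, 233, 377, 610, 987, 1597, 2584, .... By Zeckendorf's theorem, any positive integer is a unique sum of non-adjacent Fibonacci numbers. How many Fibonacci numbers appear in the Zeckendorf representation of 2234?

Repeatedly subtract the largest Fibonacci number that fits:
2234 − 1597 = 637
637 − 610 = 27
27 − 21 = 6
6 − 5 = 1
1 − 1 = 0
2234 = 1597 + 610 + 21 + 5 + 1, which has 5 terms.

5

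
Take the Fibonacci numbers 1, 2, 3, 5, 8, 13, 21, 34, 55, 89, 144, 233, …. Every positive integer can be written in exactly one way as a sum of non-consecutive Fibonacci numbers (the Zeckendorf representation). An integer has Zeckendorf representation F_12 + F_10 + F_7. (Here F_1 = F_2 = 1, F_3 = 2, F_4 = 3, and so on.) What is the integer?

F_12 + F_10 + F_7 = 144 + 55 + 13 = 212.

212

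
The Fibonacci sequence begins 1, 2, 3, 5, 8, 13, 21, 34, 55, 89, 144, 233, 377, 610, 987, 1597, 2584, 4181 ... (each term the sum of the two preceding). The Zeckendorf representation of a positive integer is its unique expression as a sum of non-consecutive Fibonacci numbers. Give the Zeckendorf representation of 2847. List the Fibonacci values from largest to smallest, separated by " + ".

2584 + 233 + 21 + 8 + 1

largest Fibonacci ≤ 2847 is 2584; 2847 − 2584 = 263
largest Fibonacci ≤ 263 is 233; 263 − 233 = 30
largest Fibonacci ≤ 30 is 21; 30 − 21 = 9
largest Fibonacci ≤ 9 is 8; 9 − 8 = 1
largest Fibonacci ≤ 1 is 1; 1 − 1 = 0
So 2847 = 2584 + 233 + 21 + 8 + 1, with no two terms consecutive in the sequence.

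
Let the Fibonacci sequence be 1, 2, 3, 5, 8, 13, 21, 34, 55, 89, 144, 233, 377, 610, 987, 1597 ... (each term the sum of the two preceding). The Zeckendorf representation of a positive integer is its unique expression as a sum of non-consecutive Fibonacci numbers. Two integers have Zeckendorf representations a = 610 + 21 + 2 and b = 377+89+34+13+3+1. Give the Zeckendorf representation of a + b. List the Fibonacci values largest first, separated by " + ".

The two numbers are 633 and 517, so their sum is 1150.
largest Fibonacci ≤ 1150 is 987; 1150 − 987 = 163
largest Fibonacci ≤ 163 is 144; 163 − 144 = 19
largest Fibonacci ≤ 19 is 13; 19 − 13 = 6
largest Fibonacci ≤ 6 is 5; 6 − 5 = 1
largest Fibonacci ≤ 1 is 1; 1 − 1 = 0

987 + 144 + 13 + 5 + 1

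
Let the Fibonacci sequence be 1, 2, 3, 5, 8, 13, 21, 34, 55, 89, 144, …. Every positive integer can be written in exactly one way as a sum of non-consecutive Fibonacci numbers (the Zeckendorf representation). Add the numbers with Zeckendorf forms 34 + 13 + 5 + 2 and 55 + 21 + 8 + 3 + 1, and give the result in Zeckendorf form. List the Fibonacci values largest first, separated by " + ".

89 + 34 + 13 + 5 + 1

The two numbers are 54 and 88, so their sum is 142.
subtract 89 from 142: 53 remains
subtract 34 from 53: 19 remains
subtract 13 from 19: 6 remains
subtract 5 from 6: 1 remains
subtract 1 from 1: 0 remains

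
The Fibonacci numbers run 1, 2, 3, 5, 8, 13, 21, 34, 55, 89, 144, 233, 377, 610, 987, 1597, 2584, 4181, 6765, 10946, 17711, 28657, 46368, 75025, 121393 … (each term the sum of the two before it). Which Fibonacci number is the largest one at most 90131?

75025

75025 ≤ 90131 < 121393, so the largest Fibonacci number not exceeding 90131 is 75025.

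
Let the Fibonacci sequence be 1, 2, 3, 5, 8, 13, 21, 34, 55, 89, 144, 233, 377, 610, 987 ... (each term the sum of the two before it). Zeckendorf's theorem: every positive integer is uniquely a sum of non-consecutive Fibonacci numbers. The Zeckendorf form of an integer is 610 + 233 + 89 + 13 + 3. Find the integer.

948

610 + 233 + 89 + 13 + 3 = 948.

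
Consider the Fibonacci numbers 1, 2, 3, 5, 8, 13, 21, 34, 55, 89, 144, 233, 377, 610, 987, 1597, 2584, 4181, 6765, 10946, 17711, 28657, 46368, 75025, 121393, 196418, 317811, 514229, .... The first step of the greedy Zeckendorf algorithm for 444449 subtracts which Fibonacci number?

317811 ≤ 444449 < 514229, so the largest Fibonacci number not exceeding 444449 is 317811.

317811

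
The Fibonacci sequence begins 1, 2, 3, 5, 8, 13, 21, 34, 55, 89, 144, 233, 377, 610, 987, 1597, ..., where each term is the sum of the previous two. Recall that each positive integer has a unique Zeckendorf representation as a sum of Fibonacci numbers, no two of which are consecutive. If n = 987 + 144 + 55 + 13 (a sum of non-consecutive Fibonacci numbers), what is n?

987 + 144 + 55 + 13 = 1199.

1199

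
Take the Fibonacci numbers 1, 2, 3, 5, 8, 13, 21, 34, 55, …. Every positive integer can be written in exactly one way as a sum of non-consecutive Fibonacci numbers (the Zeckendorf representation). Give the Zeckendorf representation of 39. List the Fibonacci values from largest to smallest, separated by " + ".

largest Fibonacci ≤ 39 is 34; 39 − 34 = 5
largest Fibonacci ≤ 5 is 5; 5 − 5 = 0
So 39 = 34 + 5, with no two terms consecutive in the sequence.

34 + 5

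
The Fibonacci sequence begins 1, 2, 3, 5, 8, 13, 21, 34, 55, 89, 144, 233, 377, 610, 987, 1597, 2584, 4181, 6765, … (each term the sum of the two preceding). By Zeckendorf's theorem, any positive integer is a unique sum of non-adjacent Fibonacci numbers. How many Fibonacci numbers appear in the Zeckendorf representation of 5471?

take 4181 (≤ 5471); 5471 − 4181 = 1290
take 987 (≤ 1290); 1290 − 987 = 303
take 233 (≤ 303); 303 − 233 = 70
take 55 (≤ 70); 70 − 55 = 15
take 13 (≤ 15); 15 − 13 = 2
take 2 (≤ 2); 2 − 2 = 0
5471 = 4181 + 987 + 233 + 55 + 13 + 2, which has 6 terms.

6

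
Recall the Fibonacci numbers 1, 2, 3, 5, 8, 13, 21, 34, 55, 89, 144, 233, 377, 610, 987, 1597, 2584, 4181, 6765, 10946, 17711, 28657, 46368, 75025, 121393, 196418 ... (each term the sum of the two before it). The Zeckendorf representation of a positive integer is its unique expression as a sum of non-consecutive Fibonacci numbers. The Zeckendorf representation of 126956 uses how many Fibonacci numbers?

126956: greatest Fibonacci not exceeding it is 121393, leaving 5563
5563: greatest Fibonacci not exceeding it is 4181, leaving 1382
1382: greatest Fibonacci not exceeding it is 987, leaving 395
395: greatest Fibonacci not exceeding it is 377, leaving 18
18: greatest Fibonacci not exceeding it is 13, leaving 5
5: greatest Fibonacci not exceeding it is 5, leaving 0
126956 = 121393 + 4181 + 987 + 377 + 13 + 5, which has 6 terms.

6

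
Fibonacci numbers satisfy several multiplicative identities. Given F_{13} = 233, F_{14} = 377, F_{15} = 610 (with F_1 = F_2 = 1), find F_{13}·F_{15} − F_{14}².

233·610 − 377² = 142130 − 142129 = 1. (Cassini's identity: F_{k−1}F_{k+1} − F_k² = (−1)^k.)

1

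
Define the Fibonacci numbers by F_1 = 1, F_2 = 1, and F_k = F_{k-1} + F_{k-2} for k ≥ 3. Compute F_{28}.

317811

Iterating the recurrence up to F_{22} = 17711 and F_{21} = 10946:
F_{23} = F_{22} + F_{21} = 17711 + 10946 = 28657
F_{24} = F_{23} + F_{22} = 28657 + 17711 = 46368
F_{25} = F_{24} + F_{23} = 46368 + 28657 = 75025
F_{26} = F_{25} + F_{24} = 75025 + 46368 = 121393
F_{27} = F_{26} + F_{25} = 121393 + 75025 = 196418
F_{28} = F_{27} + F_{26} = 196418 + 121393 = 317811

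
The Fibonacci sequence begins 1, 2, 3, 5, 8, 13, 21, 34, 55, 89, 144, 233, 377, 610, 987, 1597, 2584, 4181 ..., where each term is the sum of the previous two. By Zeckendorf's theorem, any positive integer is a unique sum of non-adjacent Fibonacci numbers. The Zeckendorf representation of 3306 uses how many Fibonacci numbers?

5

Greedy algorithm:
3306: greatest Fibonacci not exceeding it is 2584, leaving 722
722: greatest Fibonacci not exceeding it is 610, leaving 112
112: greatest Fibonacci not exceeding it is 89, leaving 23
23: greatest Fibonacci not exceeding it is 21, leaving 2
2: greatest Fibonacci not exceeding it is 2, leaving 0
3306 = 2584 + 610 + 89 + 21 + 2, which has 5 terms.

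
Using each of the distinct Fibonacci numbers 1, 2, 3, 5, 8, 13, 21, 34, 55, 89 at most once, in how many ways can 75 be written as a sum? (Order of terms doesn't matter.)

75 = 55+13+5+2 = 34+21+13+5+2 — 2 representations.

2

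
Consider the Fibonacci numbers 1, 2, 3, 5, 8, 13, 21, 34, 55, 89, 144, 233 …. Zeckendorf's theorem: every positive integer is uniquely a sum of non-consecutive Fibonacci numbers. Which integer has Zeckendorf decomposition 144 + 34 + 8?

144 + 34 + 8 = 186.

186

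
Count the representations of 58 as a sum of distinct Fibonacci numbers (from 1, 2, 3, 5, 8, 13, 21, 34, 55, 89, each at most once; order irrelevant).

58 = 55+3 = 55+2+1 = 34+21+3 = … (4 more), for 7 in all.

7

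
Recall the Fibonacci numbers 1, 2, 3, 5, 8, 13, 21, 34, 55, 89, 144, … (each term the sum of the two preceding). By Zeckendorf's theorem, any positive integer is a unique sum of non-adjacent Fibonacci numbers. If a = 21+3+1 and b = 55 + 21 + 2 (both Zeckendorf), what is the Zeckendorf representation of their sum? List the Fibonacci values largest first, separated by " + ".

89 + 13 + 1

The two numbers are 25 and 78, so their sum is 103.
Greedily peel off the largest Fibonacci term at each step:
89 ≤ 103 < 144, so take 89; remainder 14
13 ≤ 14 < 21, so take 13; remainder 1
1 ≤ 1 < 2, so take 1; remainder 0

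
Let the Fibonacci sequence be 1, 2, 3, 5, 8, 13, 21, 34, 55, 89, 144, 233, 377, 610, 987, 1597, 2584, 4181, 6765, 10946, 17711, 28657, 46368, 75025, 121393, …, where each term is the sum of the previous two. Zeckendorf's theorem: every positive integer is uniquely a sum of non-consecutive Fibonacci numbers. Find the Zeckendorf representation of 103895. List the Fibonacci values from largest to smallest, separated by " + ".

Greedy algorithm:
103895 − 75025 = 28870
28870 − 28657 = 213
213 − 144 = 69
69 − 55 = 14
14 − 13 = 1
1 − 1 = 0
So 103895 = 75025 + 28657 + 144 + 55 + 13 + 1, with no two terms consecutive in the sequence.

75025 + 28657 + 144 + 55 + 13 + 1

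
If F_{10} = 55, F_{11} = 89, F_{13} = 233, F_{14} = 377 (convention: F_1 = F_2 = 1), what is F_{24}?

By the addition formula F_{m+n} = F_m F_{n+1} + F_{m−1} F_n with m=11, n=13: F_{24} = 89·377 + 55·233 = 33553 + 12815 = 46368.

46368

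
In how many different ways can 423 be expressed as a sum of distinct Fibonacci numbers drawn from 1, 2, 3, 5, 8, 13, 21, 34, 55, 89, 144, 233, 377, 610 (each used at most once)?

6

423 = 377+34+8+3+1 = 377+21+13+8+3+1 = 233+144+34+8+3+1 = 233+144+21+13+8+3+1 = 233+89+55+34+8+3+1 = … (1 more), for 6 in all.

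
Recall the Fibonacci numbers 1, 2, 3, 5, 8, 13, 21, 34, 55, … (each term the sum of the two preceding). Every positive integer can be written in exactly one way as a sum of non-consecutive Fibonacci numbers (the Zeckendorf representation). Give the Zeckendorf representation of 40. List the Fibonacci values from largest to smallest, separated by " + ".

Greedy algorithm:
34 ≤ 40 < 55, so take 34; remainder 6
5 ≤ 6 < 8, so take 5; remainder 1
1 ≤ 1 < 2, so take 1; remainder 0
So 40 = 34 + 5 + 1, with no two terms consecutive in the sequence.

34 + 5 + 1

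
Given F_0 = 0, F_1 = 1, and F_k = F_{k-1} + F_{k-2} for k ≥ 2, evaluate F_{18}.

2584

Iterating the recurrence up to F_{10} = 55 and F_{9} = 34:
F_{11} = F_{10} + F_{9} = 55 + 34 = 89
F_{12} = F_{11} + F_{10} = 89 + 55 = 144
F_{13} = F_{12} + F_{11} = 144 + 89 = 233
F_{14} = F_{13} + F_{12} = 233 + 144 = 377
F_{15} = F_{14} + F_{13} = 377 + 233 = 610
F_{16} = F_{15} + F_{14} = 610 + 377 = 987
F_{17} = F_{16} + F_{15} = 987 + 610 = 1597
F_{18} = F_{17} + F_{16} = 1597 + 987 = 2584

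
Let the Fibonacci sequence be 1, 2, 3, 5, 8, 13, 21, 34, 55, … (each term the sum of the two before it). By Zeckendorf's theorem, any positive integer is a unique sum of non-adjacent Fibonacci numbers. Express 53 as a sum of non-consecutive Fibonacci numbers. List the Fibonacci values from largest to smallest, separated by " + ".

34 ≤ 53 < 55, so take 34; remainder 19
13 ≤ 19 < 21, so take 13; remainder 6
5 ≤ 6 < 8, so take 5; remainder 1
1 ≤ 1 < 2, so take 1; remainder 0
So 53 = 34 + 13 + 5 + 1, with no two terms consecutive in the sequence.

34 + 13 + 5 + 1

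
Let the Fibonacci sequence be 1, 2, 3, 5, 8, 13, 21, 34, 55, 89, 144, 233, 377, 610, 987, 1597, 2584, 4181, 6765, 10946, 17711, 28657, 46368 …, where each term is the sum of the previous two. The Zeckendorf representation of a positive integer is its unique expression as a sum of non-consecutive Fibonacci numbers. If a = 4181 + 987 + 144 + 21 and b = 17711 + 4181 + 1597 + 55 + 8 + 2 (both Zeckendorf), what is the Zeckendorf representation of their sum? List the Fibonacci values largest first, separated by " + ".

28657 + 144 + 55 + 21 + 8 + 2

The two numbers are 5333 and 23554, so their sum is 28887.
Greedily peel off the largest Fibonacci term at each step:
largest Fibonacci ≤ 28887 is 28657; 28887 − 28657 = 230
largest Fibonacci ≤ 230 is 144; 230 − 144 = 86
largest Fibonacci ≤ 86 is 55; 86 − 55 = 31
largest Fibonacci ≤ 31 is 21; 31 − 21 = 10
largest Fibonacci ≤ 10 is 8; 10 − 8 = 2
largest Fibonacci ≤ 2 is 2; 2 − 2 = 0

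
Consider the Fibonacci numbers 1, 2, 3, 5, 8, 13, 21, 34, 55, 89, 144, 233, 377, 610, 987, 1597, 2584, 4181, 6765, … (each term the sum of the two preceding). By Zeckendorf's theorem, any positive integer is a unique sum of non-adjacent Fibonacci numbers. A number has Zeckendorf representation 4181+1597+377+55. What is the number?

4181+1597+377+55 = 6210.

6210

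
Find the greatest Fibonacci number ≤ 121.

89

89 ≤ 121 < 144, so the largest Fibonacci number not exceeding 121 is 89.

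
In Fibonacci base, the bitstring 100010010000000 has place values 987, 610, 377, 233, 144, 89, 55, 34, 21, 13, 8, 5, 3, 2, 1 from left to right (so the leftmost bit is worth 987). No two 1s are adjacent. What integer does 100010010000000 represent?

1165

Summing the place values of the 1 bits: 987 + 144 + 34 = 1165.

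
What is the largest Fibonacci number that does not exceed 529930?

514229 ≤ 529930 < 832040, so the largest Fibonacci number not exceeding 529930 is 514229.

514229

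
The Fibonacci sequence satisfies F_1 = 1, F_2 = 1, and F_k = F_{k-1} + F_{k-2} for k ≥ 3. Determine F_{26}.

121393

Iterating the recurrence up to F_{21} = 10946 and F_{20} = 6765:
F_{22} = F_{21} + F_{20} = 10946 + 6765 = 17711
F_{23} = F_{22} + F_{21} = 17711 + 10946 = 28657
F_{24} = F_{23} + F_{22} = 28657 + 17711 = 46368
F_{25} = F_{24} + F_{23} = 46368 + 28657 = 75025
F_{26} = F_{25} + F_{24} = 75025 + 46368 = 121393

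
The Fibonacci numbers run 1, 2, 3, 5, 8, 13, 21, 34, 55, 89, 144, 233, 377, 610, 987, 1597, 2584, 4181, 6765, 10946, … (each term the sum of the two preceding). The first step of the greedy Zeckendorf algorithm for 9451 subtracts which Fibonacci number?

6765

6765 ≤ 9451 < 10946, so the largest Fibonacci number not exceeding 9451 is 6765.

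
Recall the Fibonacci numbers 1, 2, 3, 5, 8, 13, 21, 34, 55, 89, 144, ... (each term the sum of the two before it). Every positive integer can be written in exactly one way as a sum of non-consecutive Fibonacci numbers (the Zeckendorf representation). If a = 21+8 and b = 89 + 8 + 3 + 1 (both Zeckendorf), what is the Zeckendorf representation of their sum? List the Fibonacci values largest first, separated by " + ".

89 + 34 + 5 + 2

The two numbers are 29 and 101, so their sum is 130.
Greedily peel off the largest Fibonacci term at each step:
130 − 89 = 41
41 − 34 = 7
7 − 5 = 2
2 − 2 = 0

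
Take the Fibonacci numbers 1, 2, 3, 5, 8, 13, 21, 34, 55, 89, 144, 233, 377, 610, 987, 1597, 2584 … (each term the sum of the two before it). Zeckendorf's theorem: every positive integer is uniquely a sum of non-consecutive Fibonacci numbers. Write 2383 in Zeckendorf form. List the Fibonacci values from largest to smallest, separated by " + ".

1597 + 610 + 144 + 21 + 8 + 3

Greedily peel off the largest Fibonacci term at each step:
2383 − 1597 = 786
786 − 610 = 176
176 − 144 = 32
32 − 21 = 11
11 − 8 = 3
3 − 3 = 0
So 2383 = 1597 + 610 + 144 + 21 + 8 + 3, with no two terms consecutive in the sequence.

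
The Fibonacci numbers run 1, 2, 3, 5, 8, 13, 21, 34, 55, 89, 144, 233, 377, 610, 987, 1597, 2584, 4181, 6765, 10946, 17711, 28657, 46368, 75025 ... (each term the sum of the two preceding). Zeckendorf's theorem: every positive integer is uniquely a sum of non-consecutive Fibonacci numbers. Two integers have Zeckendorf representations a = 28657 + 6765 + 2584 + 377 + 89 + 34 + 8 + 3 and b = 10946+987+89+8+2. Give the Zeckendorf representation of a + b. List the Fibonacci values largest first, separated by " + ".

The two numbers are 38517 and 12032, so their sum is 50549.
Greedily peel off the largest Fibonacci term at each step:
50549: greatest Fibonacci not exceeding it is 46368, leaving 4181
4181: greatest Fibonacci not exceeding it is 4181, leaving 0

46368 + 4181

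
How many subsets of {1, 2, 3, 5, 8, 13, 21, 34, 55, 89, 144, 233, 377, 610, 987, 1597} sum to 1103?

24

Starting from the Zeckendorf form and repeatedly splitting a term F_k into F_{k−1} + F_{k−2} (when neither is already used) reaches every representation.
1103 = 987+89+21+5+1 = 987+89+21+3+2+1 = 987+89+13+8+5+1 = 987+55+34+21+5+1 = … (20 more), for 24 in all.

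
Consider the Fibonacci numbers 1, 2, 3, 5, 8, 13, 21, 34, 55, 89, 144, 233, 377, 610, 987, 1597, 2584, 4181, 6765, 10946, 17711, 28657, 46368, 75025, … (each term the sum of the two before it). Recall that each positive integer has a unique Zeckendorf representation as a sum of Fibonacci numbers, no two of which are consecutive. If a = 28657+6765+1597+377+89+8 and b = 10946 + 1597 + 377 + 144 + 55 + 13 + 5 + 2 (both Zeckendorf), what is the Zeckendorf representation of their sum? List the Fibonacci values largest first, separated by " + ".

The two numbers are 37493 and 13139, so their sum is 50632.
take 46368 (≤ 50632); 50632 − 46368 = 4264
take 4181 (≤ 4264); 4264 − 4181 = 83
take 55 (≤ 83); 83 − 55 = 28
take 21 (≤ 28); 28 − 21 = 7
take 5 (≤ 7); 7 − 5 = 2
take 2 (≤ 2); 2 − 2 = 0

46368 + 4181 + 55 + 21 + 5 + 2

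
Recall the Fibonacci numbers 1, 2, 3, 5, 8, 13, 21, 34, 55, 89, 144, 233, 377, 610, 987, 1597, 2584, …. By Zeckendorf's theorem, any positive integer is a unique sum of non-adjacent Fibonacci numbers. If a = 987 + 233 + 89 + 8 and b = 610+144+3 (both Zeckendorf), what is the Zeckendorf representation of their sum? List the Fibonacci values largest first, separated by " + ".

1597 + 377 + 89 + 8 + 3

The two numbers are 1317 and 757, so their sum is 2074.
2074 − 1597 = 477
477 − 377 = 100
100 − 89 = 11
11 − 8 = 3
3 − 3 = 0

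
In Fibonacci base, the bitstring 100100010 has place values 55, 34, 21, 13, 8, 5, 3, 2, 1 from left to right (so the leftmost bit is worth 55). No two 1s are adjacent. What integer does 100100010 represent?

Summing the place values of the 1 bits: 55 + 13 + 2 = 70.

70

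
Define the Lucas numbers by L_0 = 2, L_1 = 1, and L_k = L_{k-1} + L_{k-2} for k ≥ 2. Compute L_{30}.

Iterating the recurrence up to L_{22} = 39603 and L_{21} = 24476:
L_{23} = L_{22} + L_{21} = 39603 + 24476 = 64079
L_{24} = L_{23} + L_{22} = 64079 + 39603 = 103682
L_{25} = L_{24} + L_{23} = 103682 + 64079 = 167761
L_{26} = L_{25} + L_{24} = 167761 + 103682 = 271443
L_{27} = L_{26} + L_{25} = 271443 + 167761 = 439204
L_{28} = L_{27} + L_{26} = 439204 + 271443 = 710647
L_{29} = L_{28} + L_{27} = 710647 + 439204 = 1149851
L_{30} = L_{29} + L_{28} = 1149851 + 710647 = 1860498

1860498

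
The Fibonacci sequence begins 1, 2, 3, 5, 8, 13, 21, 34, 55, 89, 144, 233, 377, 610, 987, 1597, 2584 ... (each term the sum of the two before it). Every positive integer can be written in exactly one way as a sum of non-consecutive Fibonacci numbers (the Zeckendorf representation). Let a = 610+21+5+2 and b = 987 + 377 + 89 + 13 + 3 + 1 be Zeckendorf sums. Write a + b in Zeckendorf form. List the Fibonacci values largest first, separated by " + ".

1597 + 377 + 89 + 34 + 8 + 3

The two numbers are 638 and 1470, so their sum is 2108.
subtract 1597 from 2108: 511 remains
subtract 377 from 511: 134 remains
subtract 89 from 134: 45 remains
subtract 34 from 45: 11 remains
subtract 8 from 11: 3 remains
subtract 3 from 3: 0 remains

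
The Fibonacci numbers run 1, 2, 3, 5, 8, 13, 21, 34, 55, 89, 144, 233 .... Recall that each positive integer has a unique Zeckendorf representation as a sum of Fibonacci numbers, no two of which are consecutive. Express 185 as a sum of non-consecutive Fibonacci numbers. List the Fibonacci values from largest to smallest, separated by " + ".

144 + 34 + 5 + 2

take 144 (≤ 185); 185 − 144 = 41
take 34 (≤ 41); 41 − 34 = 7
take 5 (≤ 7); 7 − 5 = 2
take 2 (≤ 2); 2 − 2 = 0
So 185 = 144 + 34 + 5 + 2, with no two terms consecutive in the sequence.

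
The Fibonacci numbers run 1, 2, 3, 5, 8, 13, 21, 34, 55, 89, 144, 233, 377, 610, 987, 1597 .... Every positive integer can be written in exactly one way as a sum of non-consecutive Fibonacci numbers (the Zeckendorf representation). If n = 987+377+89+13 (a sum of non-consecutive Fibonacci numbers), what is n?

987+377+89+13 = 1466.

1466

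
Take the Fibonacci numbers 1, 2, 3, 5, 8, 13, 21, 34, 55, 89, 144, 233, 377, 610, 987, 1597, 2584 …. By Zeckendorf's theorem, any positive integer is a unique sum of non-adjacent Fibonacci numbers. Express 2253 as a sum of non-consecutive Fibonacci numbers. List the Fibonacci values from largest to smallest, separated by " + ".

1597 + 610 + 34 + 8 + 3 + 1

Greedily peel off the largest Fibonacci term at each step:
take 1597 (≤ 2253); 2253 − 1597 = 656
take 610 (≤ 656); 656 − 610 = 46
take 34 (≤ 46); 46 − 34 = 12
take 8 (≤ 12); 12 − 8 = 4
take 3 (≤ 4); 4 − 3 = 1
take 1 (≤ 1); 1 − 1 = 0
So 2253 = 1597 + 610 + 34 + 8 + 3 + 1, with no two terms consecutive in the sequence.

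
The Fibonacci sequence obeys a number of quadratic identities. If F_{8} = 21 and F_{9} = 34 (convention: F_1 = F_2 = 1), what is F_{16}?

987

By the doubling identity F_{2k} = F_k(2F_{k+1} − F_k): F_{16} = 21·(2·34 − 21) = 21·47 = 987.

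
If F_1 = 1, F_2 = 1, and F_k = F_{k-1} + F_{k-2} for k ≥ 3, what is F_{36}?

Iterating the recurrence up to F_{28} = 317811 and F_{27} = 196418:
F_{29} = F_{28} + F_{27} = 317811 + 196418 = 514229
F_{30} = F_{29} + F_{28} = 514229 + 317811 = 832040
F_{31} = F_{30} + F_{29} = 832040 + 514229 = 1346269
F_{32} = F_{31} + F_{30} = 1346269 + 832040 = 2178309
F_{33} = F_{32} + F_{31} = 2178309 + 1346269 = 3524578
F_{34} = F_{33} + F_{32} = 3524578 + 2178309 = 5702887
F_{35} = F_{34} + F_{33} = 5702887 + 3524578 = 9227465
F_{36} = F_{35} + F_{34} = 9227465 + 5702887 = 14930352

14930352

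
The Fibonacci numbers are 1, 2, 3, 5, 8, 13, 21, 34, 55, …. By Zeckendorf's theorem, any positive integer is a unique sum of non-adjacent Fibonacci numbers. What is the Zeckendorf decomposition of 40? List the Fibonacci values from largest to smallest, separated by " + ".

34 + 5 + 1

34 ≤ 40 < 55, so take 34; remainder 6
5 ≤ 6 < 8, so take 5; remainder 1
1 ≤ 1 < 2, so take 1; remainder 0
So 40 = 34 + 5 + 1, with no two terms consecutive in the sequence.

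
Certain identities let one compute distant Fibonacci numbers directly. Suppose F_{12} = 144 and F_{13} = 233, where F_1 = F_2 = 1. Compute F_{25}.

75025

By F_{2k+1} = F_k² + F_{k+1}²: F_{25} = 144² + 233² = 20736 + 54289 = 75025.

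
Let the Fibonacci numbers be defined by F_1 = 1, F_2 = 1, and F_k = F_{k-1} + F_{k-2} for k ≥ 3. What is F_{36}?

Iterating the recurrence up to F_{32} = 2178309 and F_{31} = 1346269:
F_{33} = F_{32} + F_{31} = 2178309 + 1346269 = 3524578
F_{34} = F_{33} + F_{32} = 3524578 + 2178309 = 5702887
F_{35} = F_{34} + F_{33} = 5702887 + 3524578 = 9227465
F_{36} = F_{35} + F_{34} = 9227465 + 5702887 = 14930352

14930352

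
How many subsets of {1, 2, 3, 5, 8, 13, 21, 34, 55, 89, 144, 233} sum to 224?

224 = 144+55+21+3+1 = 144+55+13+8+3+1 = 144+34+21+13+8+3+1 = … (1 more), for 4 in all.

4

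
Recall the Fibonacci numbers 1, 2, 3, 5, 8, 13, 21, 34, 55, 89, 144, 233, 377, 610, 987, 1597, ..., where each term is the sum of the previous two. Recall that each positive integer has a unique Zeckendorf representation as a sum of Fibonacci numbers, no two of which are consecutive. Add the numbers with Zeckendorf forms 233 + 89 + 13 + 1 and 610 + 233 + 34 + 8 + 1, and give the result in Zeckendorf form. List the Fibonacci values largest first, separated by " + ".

987 + 233 + 2

The two numbers are 336 and 886, so their sum is 1222.
Greedy algorithm:
largest Fibonacci ≤ 1222 is 987; 1222 − 987 = 235
largest Fibonacci ≤ 235 is 233; 235 − 233 = 2
largest Fibonacci ≤ 2 is 2; 2 − 2 = 0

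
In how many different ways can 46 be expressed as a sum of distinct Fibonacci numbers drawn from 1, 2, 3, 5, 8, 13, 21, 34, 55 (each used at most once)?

2

Each representation comes from the Zeckendorf form by replacing some F_k with F_{k−1} + F_{k−2} where possible.
46 = 34+8+3+1 = 21+13+8+3+1 — 2 representations.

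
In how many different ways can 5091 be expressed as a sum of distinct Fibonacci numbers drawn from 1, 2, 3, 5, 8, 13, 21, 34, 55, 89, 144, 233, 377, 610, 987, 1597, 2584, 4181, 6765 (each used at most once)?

14

5091 = 4181+610+233+55+8+3+1 = 4181+610+233+34+21+8+3+1 = 4181+610+144+89+55+8+3+1 = 2584+1597+610+233+55+8+3+1 = 4181+610+144+89+34+21+8+3+1 = … (9 more), for 14 in all.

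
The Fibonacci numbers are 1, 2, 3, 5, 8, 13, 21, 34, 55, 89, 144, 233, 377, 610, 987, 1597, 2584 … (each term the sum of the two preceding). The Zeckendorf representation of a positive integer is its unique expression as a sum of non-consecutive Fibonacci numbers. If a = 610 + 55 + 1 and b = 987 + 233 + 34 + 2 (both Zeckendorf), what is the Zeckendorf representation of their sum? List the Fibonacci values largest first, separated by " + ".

1597 + 233 + 89 + 3

The two numbers are 666 and 1256, so their sum is 1922.
1597 ≤ 1922 < 2584, so take 1597; remainder 325
233 ≤ 325 < 377, so take 233; remainder 92
89 ≤ 92 < 144, so take 89; remainder 3
3 ≤ 3 < 5, so take 3; remainder 0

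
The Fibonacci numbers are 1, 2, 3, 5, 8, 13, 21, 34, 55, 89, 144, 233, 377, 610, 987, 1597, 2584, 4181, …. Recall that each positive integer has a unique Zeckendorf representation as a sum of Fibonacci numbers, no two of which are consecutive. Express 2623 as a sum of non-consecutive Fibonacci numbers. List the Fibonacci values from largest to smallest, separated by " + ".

Greedily peel off the largest Fibonacci term at each step:
2584 ≤ 2623 < 4181, so take 2584; remainder 39
34 ≤ 39 < 55, so take 34; remainder 5
5 ≤ 5 < 8, so take 5; remainder 0
So 2623 = 2584 + 34 + 5, with no two terms consecutive in the sequence.

2584 + 34 + 5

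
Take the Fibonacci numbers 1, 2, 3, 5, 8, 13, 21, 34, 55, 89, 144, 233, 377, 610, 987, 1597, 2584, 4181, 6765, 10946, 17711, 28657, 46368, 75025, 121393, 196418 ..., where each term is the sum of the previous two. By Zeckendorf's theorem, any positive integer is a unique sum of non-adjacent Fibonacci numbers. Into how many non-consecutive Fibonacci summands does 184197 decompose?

184197: greatest Fibonacci not exceeding it is 121393, leaving 62804
62804: greatest Fibonacci not exceeding it is 46368, leaving 16436
16436: greatest Fibonacci not exceeding it is 10946, leaving 5490
5490: greatest Fibonacci not exceeding it is 4181, leaving 1309
1309: greatest Fibonacci not exceeding it is 987, leaving 322
322: greatest Fibonacci not exceeding it is 233, leaving 89
89: greatest Fibonacci not exceeding it is 89, leaving 0
184197 = 121393 + 46368 + 10946 + 4181 + 987 + 233 + 89, which has 7 terms.

7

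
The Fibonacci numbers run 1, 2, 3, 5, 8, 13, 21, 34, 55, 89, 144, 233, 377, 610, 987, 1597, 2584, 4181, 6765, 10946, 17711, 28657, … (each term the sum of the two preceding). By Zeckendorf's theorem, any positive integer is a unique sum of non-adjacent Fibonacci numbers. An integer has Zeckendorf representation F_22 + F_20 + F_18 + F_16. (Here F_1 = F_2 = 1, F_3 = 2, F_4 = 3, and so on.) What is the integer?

F_22 + F_20 + F_18 + F_16 = 17711 + 6765 + 2584 + 987 = 28047.

28047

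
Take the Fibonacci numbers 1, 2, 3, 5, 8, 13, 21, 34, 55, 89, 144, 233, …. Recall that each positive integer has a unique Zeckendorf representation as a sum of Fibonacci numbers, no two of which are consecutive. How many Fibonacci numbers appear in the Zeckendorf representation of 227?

5

Repeatedly subtract the largest Fibonacci number that fits:
take 144 (≤ 227); 227 − 144 = 83
take 55 (≤ 83); 83 − 55 = 28
take 21 (≤ 28); 28 − 21 = 7
take 5 (≤ 7); 7 − 5 = 2
take 2 (≤ 2); 2 − 2 = 0
227 = 144 + 55 + 21 + 5 + 2, which has 5 terms.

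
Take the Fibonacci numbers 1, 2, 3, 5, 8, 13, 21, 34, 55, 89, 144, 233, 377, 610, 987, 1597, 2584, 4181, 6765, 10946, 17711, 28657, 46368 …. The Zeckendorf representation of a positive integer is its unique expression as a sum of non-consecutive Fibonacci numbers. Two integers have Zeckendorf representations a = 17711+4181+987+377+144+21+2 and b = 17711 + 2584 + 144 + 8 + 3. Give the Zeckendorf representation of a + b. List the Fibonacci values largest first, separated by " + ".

28657 + 10946 + 4181 + 89

The two numbers are 23423 and 20450, so their sum is 43873.
Repeatedly subtract the largest Fibonacci number that fits:
take 28657 (≤ 43873); 43873 − 28657 = 15216
take 10946 (≤ 15216); 15216 − 10946 = 4270
take 4181 (≤ 4270); 4270 − 4181 = 89
take 89 (≤ 89); 89 − 89 = 0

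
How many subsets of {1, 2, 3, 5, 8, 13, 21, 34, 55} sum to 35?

Starting from the Zeckendorf form and repeatedly splitting a term F_k into F_{k−1} + F_{k−2} (when neither is already used) reaches every representation.
35 = 34+1 = 21+13+1 = 21+8+5+1 = 21+8+3+2+1 — 4 representations.

4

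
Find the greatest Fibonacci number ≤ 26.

21 ≤ 26 < 34, so the largest Fibonacci number not exceeding 26 is 21.

21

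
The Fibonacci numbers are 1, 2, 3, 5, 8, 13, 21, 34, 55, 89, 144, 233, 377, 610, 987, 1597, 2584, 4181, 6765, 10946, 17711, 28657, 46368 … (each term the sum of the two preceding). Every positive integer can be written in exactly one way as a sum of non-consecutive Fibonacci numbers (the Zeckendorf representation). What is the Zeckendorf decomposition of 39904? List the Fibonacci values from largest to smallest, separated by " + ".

largest Fibonacci ≤ 39904 is 28657; 39904 − 28657 = 11247
largest Fibonacci ≤ 11247 is 10946; 11247 − 10946 = 301
largest Fibonacci ≤ 301 is 233; 301 − 233 = 68
largest Fibonacci ≤ 68 is 55; 68 − 55 = 13
largest Fibonacci ≤ 13 is 13; 13 − 13 = 0
So 39904 = 28657 + 10946 + 233 + 55 + 13, with no two terms consecutive in the sequence.

28657 + 10946 + 233 + 55 + 13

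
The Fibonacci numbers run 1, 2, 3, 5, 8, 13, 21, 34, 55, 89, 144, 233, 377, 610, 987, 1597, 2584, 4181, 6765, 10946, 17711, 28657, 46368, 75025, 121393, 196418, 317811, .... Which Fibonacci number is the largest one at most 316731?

196418

196418 ≤ 316731 < 317811, so the largest Fibonacci number not exceeding 316731 is 196418.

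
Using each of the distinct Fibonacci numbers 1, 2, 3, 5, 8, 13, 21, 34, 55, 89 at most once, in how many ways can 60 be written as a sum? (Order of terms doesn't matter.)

6

Starting from the Zeckendorf form and repeatedly splitting a term F_k into F_{k−1} + F_{k−2} (when neither is already used) reaches every representation.
60 = 55+5 = 55+3+2 = 34+21+5 = 34+21+3+2 = 34+13+8+5 = … (1 more), for 6 in all.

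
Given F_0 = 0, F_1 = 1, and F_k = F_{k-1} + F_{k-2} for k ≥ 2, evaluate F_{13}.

Iterating the recurrence up to F_{5} = 5 and F_{4} = 3:
F_{6} = F_{5} + F_{4} = 5 + 3 = 8
F_{7} = F_{6} + F_{5} = 8 + 5 = 13
F_{8} = F_{7} + F_{6} = 13 + 8 = 21
F_{9} = F_{8} + F_{7} = 21 + 13 = 34
F_{10} = F_{9} + F_{8} = 34 + 21 = 55
F_{11} = F_{10} + F_{9} = 55 + 34 = 89
F_{12} = F_{11} + F_{10} = 89 + 55 = 144
F_{13} = F_{12} + F_{11} = 144 + 89 = 233

233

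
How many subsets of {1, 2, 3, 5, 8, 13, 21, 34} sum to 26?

4

Starting from the Zeckendorf form and repeatedly splitting a term F_k into F_{k−1} + F_{k−2} (when neither is already used) reaches every representation.
26 = 21+5 = 21+3+2 = 13+8+5 = 13+8+3+2 — 4 representations.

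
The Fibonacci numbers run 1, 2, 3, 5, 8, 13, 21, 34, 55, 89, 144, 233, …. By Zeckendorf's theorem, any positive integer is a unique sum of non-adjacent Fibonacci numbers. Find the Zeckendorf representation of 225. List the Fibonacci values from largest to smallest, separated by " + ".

144 + 55 + 21 + 5

Greedy algorithm:
largest Fibonacci ≤ 225 is 144; 225 − 144 = 81
largest Fibonacci ≤ 81 is 55; 81 − 55 = 26
largest Fibonacci ≤ 26 is 21; 26 − 21 = 5
largest Fibonacci ≤ 5 is 5; 5 − 5 = 0
So 225 = 144 + 55 + 21 + 5, with no two terms consecutive in the sequence.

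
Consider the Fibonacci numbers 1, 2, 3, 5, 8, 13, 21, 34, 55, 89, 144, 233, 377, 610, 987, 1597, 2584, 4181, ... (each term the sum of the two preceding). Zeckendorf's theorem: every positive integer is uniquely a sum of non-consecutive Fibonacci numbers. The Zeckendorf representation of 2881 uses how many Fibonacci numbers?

5

2881: greatest Fibonacci not exceeding it is 2584, leaving 297
297: greatest Fibonacci not exceeding it is 233, leaving 64
64: greatest Fibonacci not exceeding it is 55, leaving 9
9: greatest Fibonacci not exceeding it is 8, leaving 1
1: greatest Fibonacci not exceeding it is 1, leaving 0
2881 = 2584 + 233 + 55 + 8 + 1, which has 5 terms.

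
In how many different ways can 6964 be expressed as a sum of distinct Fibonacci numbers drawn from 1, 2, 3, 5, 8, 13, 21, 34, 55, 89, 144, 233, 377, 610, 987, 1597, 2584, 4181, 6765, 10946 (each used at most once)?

40

6964 = 6765+144+55 = 6765+144+34+21 = 4181+2584+144+55 = 6765+144+34+13+8 = … (36 more), for 40 in all.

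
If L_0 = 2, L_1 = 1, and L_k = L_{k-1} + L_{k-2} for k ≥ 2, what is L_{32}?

Iterating the recurrence up to L_{28} = 710647 and L_{27} = 439204:
L_{29} = L_{28} + L_{27} = 710647 + 439204 = 1149851
L_{30} = L_{29} + L_{28} = 1149851 + 710647 = 1860498
L_{31} = L_{30} + L_{29} = 1860498 + 1149851 = 3010349
L_{32} = L_{31} + L_{30} = 3010349 + 1860498 = 4870847

4870847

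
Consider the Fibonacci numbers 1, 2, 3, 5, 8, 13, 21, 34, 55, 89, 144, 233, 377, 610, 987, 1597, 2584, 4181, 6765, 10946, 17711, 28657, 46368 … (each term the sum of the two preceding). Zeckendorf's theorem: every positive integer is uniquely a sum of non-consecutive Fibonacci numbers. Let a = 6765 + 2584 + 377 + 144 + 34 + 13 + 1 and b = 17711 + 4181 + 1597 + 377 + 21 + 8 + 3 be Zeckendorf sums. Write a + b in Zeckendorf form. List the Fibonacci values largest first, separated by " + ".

28657 + 4181 + 610 + 233 + 89 + 34 + 8 + 3 + 1

The two numbers are 9918 and 23898, so their sum is 33816.
largest Fibonacci ≤ 33816 is 28657; 33816 − 28657 = 5159
largest Fibonacci ≤ 5159 is 4181; 5159 − 4181 = 978
largest Fibonacci ≤ 978 is 610; 978 − 610 = 368
largest Fibonacci ≤ 368 is 233; 368 − 233 = 135
largest Fibonacci ≤ 135 is 89; 135 − 89 = 46
largest Fibonacci ≤ 46 is 34; 46 − 34 = 12
largest Fibonacci ≤ 12 is 8; 12 − 8 = 4
largest Fibonacci ≤ 4 is 3; 4 − 3 = 1
largest Fibonacci ≤ 1 is 1; 1 − 1 = 0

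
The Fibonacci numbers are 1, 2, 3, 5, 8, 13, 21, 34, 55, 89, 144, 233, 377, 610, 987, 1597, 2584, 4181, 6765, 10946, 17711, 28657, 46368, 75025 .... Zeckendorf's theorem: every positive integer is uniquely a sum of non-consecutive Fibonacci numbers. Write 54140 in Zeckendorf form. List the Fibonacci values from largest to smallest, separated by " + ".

largest Fibonacci ≤ 54140 is 46368; 54140 − 46368 = 7772
largest Fibonacci ≤ 7772 is 6765; 7772 − 6765 = 1007
largest Fibonacci ≤ 1007 is 987; 1007 − 987 = 20
largest Fibonacci ≤ 20 is 13; 20 − 13 = 7
largest Fibonacci ≤ 7 is 5; 7 − 5 = 2
largest Fibonacci ≤ 2 is 2; 2 − 2 = 0
So 54140 = 46368 + 6765 + 987 + 13 + 5 + 2, with no two terms consecutive in the sequence.

46368 + 6765 + 987 + 13 + 5 + 2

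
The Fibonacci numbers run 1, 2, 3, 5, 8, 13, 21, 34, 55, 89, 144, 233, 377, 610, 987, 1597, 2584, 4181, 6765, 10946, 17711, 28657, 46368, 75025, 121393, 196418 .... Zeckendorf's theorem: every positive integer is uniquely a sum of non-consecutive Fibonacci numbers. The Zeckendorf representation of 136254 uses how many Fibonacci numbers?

8

largest Fibonacci ≤ 136254 is 121393; 136254 − 121393 = 14861
largest Fibonacci ≤ 14861 is 10946; 14861 − 10946 = 3915
largest Fibonacci ≤ 3915 is 2584; 3915 − 2584 = 1331
largest Fibonacci ≤ 1331 is 987; 1331 − 987 = 344
largest Fibonacci ≤ 344 is 233; 344 − 233 = 111
largest Fibonacci ≤ 111 is 89; 111 − 89 = 22
largest Fibonacci ≤ 22 is 21; 22 − 21 = 1
largest Fibonacci ≤ 1 is 1; 1 − 1 = 0
136254 = 121393 + 10946 + 2584 + 987 + 233 + 89 + 21 + 1, which has 8 terms.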